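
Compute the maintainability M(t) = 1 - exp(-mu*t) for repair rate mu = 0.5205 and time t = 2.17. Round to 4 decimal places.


mu = 0.5205, t = 2.17
mu * t = 0.5205 * 2.17 = 1.1295
exp(-1.1295) = 0.3232
M(t) = 1 - 0.3232
M(t) = 0.6768

0.6768


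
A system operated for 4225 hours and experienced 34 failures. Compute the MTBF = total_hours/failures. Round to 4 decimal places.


total_hours = 4225
failures = 34
MTBF = 4225 / 34
MTBF = 124.2647

124.2647


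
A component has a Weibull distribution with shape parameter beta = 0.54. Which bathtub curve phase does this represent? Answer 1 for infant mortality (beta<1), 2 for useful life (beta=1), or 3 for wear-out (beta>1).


beta = 0.54
Compare beta to 1:
beta < 1 => infant mortality (phase 1)
beta = 1 => useful life (phase 2)
beta > 1 => wear-out (phase 3)
Since beta = 0.54, this is infant mortality (decreasing failure rate)
Phase = 1

1


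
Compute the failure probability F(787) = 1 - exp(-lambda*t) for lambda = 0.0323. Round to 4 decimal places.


lambda = 0.0323, t = 787
lambda * t = 25.4201
exp(-25.4201) = 0.0
F(t) = 1 - 0.0
F(t) = 1.0

1.0


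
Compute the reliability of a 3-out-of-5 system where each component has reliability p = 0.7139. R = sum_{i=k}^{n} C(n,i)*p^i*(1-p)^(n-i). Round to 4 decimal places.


k = 3, n = 5, p = 0.7139
i=3: C(5,3)=10 * 0.7139^3 * 0.2861^2 = 0.2978
i=4: C(5,4)=5 * 0.7139^4 * 0.2861^1 = 0.3716
i=5: C(5,5)=1 * 0.7139^5 * 0.2861^0 = 0.1854
R = sum of terms = 0.8548

0.8548


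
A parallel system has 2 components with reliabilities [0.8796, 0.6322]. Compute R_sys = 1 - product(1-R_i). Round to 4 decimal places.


Components: [0.8796, 0.6322]
(1 - 0.8796) = 0.1204, running product = 0.1204
(1 - 0.6322) = 0.3678, running product = 0.0443
Product of (1-R_i) = 0.0443
R_sys = 1 - 0.0443 = 0.9557

0.9557


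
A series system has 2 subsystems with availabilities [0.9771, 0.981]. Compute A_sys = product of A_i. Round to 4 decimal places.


Subsystems: [0.9771, 0.981]
After subsystem 1 (A=0.9771): product = 0.9771
After subsystem 2 (A=0.981): product = 0.9585
A_sys = 0.9585

0.9585


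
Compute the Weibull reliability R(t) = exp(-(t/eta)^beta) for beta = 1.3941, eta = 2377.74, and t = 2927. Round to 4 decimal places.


beta = 1.3941, eta = 2377.74, t = 2927
t/eta = 2927 / 2377.74 = 1.231
(t/eta)^beta = 1.231^1.3941 = 1.3361
R(t) = exp(-1.3361)
R(t) = 0.2629

0.2629


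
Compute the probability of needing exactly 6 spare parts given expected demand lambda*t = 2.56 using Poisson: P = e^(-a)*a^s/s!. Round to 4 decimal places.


a = 2.56, s = 6
e^(-a) = e^(-2.56) = 0.0773
a^s = 2.56^6 = 281.475
s! = 720
P = 0.0773 * 281.475 / 720
P = 0.0302

0.0302


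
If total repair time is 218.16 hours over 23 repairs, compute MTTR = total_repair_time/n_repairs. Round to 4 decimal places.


total_repair_time = 218.16
n_repairs = 23
MTTR = 218.16 / 23
MTTR = 9.4852

9.4852


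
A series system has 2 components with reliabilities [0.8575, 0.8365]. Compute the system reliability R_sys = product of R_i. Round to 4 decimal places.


Components: [0.8575, 0.8365]
After component 1 (R=0.8575): product = 0.8575
After component 2 (R=0.8365): product = 0.7173
R_sys = 0.7173

0.7173


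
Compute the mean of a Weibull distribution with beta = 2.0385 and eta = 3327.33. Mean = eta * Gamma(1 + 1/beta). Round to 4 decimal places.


beta = 2.0385, eta = 3327.33
1/beta = 0.4906
1 + 1/beta = 1.4906
Gamma(1.4906) = 0.886
Mean = 3327.33 * 0.886
Mean = 2947.8767

2947.8767


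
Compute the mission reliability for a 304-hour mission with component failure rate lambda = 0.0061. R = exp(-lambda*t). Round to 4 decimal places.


lambda = 0.0061
mission_time = 304
lambda * t = 0.0061 * 304 = 1.8544
R = exp(-1.8544)
R = 0.1565

0.1565


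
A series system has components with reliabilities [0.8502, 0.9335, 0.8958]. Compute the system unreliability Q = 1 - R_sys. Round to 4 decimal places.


Components: [0.8502, 0.9335, 0.8958]
After component 1: product = 0.8502
After component 2: product = 0.7937
After component 3: product = 0.711
R_sys = 0.711
Q = 1 - 0.711 = 0.289

0.289


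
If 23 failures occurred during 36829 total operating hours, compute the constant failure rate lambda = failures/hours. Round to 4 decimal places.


failures = 23
total_hours = 36829
lambda = 23 / 36829
lambda = 0.0006

0.0006


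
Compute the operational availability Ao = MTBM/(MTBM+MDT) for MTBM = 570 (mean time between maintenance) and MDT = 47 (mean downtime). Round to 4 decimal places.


MTBM = 570
MDT = 47
MTBM + MDT = 617
Ao = 570 / 617
Ao = 0.9238

0.9238


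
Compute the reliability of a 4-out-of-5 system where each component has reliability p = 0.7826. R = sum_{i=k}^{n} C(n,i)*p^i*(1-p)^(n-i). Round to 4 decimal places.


k = 4, n = 5, p = 0.7826
i=4: C(5,4)=5 * 0.7826^4 * 0.2174^1 = 0.4077
i=5: C(5,5)=1 * 0.7826^5 * 0.2174^0 = 0.2936
R = sum of terms = 0.7013

0.7013


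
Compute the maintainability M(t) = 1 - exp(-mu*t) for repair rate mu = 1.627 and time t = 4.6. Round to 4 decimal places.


mu = 1.627, t = 4.6
mu * t = 1.627 * 4.6 = 7.4842
exp(-7.4842) = 0.0006
M(t) = 1 - 0.0006
M(t) = 0.9994

0.9994


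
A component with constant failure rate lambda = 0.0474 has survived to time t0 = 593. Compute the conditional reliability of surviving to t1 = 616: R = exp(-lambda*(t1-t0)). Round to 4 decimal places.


lambda = 0.0474
t0 = 593, t1 = 616
t1 - t0 = 23
lambda * (t1-t0) = 0.0474 * 23 = 1.0902
R = exp(-1.0902)
R = 0.3361

0.3361


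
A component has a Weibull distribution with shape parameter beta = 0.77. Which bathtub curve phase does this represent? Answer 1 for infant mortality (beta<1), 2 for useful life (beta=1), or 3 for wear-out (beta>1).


beta = 0.77
Compare beta to 1:
beta < 1 => infant mortality (phase 1)
beta = 1 => useful life (phase 2)
beta > 1 => wear-out (phase 3)
Since beta = 0.77, this is infant mortality (decreasing failure rate)
Phase = 1

1


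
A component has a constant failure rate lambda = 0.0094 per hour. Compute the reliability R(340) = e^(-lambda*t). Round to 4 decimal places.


lambda = 0.0094
t = 340
lambda * t = 3.196
R(t) = e^(-3.196)
R(t) = 0.0409

0.0409


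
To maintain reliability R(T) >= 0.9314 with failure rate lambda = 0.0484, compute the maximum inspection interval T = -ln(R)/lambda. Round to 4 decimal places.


R_target = 0.9314
lambda = 0.0484
-ln(0.9314) = 0.0711
T = 0.0711 / 0.0484
T = 1.4683

1.4683


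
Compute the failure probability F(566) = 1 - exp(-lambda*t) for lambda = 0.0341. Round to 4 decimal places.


lambda = 0.0341, t = 566
lambda * t = 19.3006
exp(-19.3006) = 0.0
F(t) = 1 - 0.0
F(t) = 1.0

1.0


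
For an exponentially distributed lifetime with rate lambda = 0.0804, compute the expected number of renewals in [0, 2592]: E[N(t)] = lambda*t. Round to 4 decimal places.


lambda = 0.0804
t = 2592
E[N(t)] = lambda * t
E[N(t)] = 0.0804 * 2592
E[N(t)] = 208.3968

208.3968


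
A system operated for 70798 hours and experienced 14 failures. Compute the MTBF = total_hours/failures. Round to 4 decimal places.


total_hours = 70798
failures = 14
MTBF = 70798 / 14
MTBF = 5057.0

5057.0


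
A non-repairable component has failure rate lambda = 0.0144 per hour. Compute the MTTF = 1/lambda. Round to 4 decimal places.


lambda = 0.0144
MTTF = 1 / 0.0144
MTTF = 69.4444

69.4444


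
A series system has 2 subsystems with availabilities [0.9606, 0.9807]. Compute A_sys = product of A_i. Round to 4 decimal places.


Subsystems: [0.9606, 0.9807]
After subsystem 1 (A=0.9606): product = 0.9606
After subsystem 2 (A=0.9807): product = 0.9421
A_sys = 0.9421

0.9421


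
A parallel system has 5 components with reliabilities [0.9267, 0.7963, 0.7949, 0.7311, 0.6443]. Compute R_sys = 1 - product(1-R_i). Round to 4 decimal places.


Components: [0.9267, 0.7963, 0.7949, 0.7311, 0.6443]
(1 - 0.9267) = 0.0733, running product = 0.0733
(1 - 0.7963) = 0.2037, running product = 0.0149
(1 - 0.7949) = 0.2051, running product = 0.0031
(1 - 0.7311) = 0.2689, running product = 0.0008
(1 - 0.6443) = 0.3557, running product = 0.0003
Product of (1-R_i) = 0.0003
R_sys = 1 - 0.0003 = 0.9997

0.9997


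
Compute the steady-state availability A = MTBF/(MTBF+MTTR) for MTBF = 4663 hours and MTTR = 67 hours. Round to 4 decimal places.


MTBF = 4663
MTTR = 67
MTBF + MTTR = 4730
A = 4663 / 4730
A = 0.9858

0.9858


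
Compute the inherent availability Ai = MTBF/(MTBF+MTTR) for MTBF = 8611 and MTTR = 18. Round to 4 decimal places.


MTBF = 8611
MTTR = 18
MTBF + MTTR = 8629
Ai = 8611 / 8629
Ai = 0.9979

0.9979


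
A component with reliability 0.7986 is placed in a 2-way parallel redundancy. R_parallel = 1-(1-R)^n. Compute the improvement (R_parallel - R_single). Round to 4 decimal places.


R_single = 0.7986, n = 2
1 - R_single = 0.2014
(1 - R_single)^n = 0.2014^2 = 0.0406
R_parallel = 1 - 0.0406 = 0.9594
Improvement = 0.9594 - 0.7986
Improvement = 0.1608

0.1608


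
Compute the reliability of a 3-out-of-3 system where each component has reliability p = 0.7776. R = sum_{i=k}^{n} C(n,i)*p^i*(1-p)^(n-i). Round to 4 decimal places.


k = 3, n = 3, p = 0.7776
i=3: C(3,3)=1 * 0.7776^3 * 0.2224^0 = 0.4702
R = sum of terms = 0.4702

0.4702


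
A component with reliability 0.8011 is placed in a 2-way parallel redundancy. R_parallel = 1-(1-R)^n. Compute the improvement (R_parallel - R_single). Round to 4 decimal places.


R_single = 0.8011, n = 2
1 - R_single = 0.1989
(1 - R_single)^n = 0.1989^2 = 0.0396
R_parallel = 1 - 0.0396 = 0.9604
Improvement = 0.9604 - 0.8011
Improvement = 0.1593

0.1593


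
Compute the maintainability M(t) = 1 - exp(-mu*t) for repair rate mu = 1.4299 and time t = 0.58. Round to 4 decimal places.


mu = 1.4299, t = 0.58
mu * t = 1.4299 * 0.58 = 0.8293
exp(-0.8293) = 0.4363
M(t) = 1 - 0.4363
M(t) = 0.5637

0.5637


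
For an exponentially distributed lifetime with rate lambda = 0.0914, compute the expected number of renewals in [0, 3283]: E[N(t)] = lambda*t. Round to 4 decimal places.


lambda = 0.0914
t = 3283
E[N(t)] = lambda * t
E[N(t)] = 0.0914 * 3283
E[N(t)] = 300.0662

300.0662


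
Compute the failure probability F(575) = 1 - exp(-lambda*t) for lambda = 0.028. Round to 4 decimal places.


lambda = 0.028, t = 575
lambda * t = 16.1
exp(-16.1) = 0.0
F(t) = 1 - 0.0
F(t) = 1.0

1.0


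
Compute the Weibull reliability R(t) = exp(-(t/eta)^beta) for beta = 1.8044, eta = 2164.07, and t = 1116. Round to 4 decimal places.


beta = 1.8044, eta = 2164.07, t = 1116
t/eta = 1116 / 2164.07 = 0.5157
(t/eta)^beta = 0.5157^1.8044 = 0.3027
R(t) = exp(-0.3027)
R(t) = 0.7388

0.7388


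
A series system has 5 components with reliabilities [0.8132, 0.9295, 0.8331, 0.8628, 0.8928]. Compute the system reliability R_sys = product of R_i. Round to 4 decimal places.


Components: [0.8132, 0.9295, 0.8331, 0.8628, 0.8928]
After component 1 (R=0.8132): product = 0.8132
After component 2 (R=0.9295): product = 0.7559
After component 3 (R=0.8331): product = 0.6297
After component 4 (R=0.8628): product = 0.5433
After component 5 (R=0.8928): product = 0.4851
R_sys = 0.4851

0.4851


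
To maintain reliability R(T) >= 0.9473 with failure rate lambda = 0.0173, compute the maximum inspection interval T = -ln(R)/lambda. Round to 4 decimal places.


R_target = 0.9473
lambda = 0.0173
-ln(0.9473) = 0.0541
T = 0.0541 / 0.0173
T = 3.1294

3.1294


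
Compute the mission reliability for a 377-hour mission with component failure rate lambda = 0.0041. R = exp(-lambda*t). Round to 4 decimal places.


lambda = 0.0041
mission_time = 377
lambda * t = 0.0041 * 377 = 1.5457
R = exp(-1.5457)
R = 0.2132

0.2132


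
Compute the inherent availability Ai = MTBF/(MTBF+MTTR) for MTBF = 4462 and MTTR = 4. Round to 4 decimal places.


MTBF = 4462
MTTR = 4
MTBF + MTTR = 4466
Ai = 4462 / 4466
Ai = 0.9991

0.9991


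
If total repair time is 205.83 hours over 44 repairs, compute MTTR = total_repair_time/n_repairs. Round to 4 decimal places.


total_repair_time = 205.83
n_repairs = 44
MTTR = 205.83 / 44
MTTR = 4.678

4.678


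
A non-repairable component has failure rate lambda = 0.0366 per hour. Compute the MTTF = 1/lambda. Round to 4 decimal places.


lambda = 0.0366
MTTF = 1 / 0.0366
MTTF = 27.3224

27.3224


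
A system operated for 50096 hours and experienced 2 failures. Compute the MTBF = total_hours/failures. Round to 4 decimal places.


total_hours = 50096
failures = 2
MTBF = 50096 / 2
MTBF = 25048.0

25048.0


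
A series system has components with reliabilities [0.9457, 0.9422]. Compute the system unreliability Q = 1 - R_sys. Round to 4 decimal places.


Components: [0.9457, 0.9422]
After component 1: product = 0.9457
After component 2: product = 0.891
R_sys = 0.891
Q = 1 - 0.891 = 0.109

0.109


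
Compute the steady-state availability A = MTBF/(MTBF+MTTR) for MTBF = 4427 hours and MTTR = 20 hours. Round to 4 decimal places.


MTBF = 4427
MTTR = 20
MTBF + MTTR = 4447
A = 4427 / 4447
A = 0.9955

0.9955


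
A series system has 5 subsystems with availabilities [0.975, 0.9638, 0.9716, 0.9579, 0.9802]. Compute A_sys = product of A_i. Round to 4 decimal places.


Subsystems: [0.975, 0.9638, 0.9716, 0.9579, 0.9802]
After subsystem 1 (A=0.975): product = 0.975
After subsystem 2 (A=0.9638): product = 0.9397
After subsystem 3 (A=0.9716): product = 0.913
After subsystem 4 (A=0.9579): product = 0.8746
After subsystem 5 (A=0.9802): product = 0.8573
A_sys = 0.8573

0.8573


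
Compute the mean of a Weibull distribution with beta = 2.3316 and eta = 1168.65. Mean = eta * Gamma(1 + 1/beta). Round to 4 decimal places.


beta = 2.3316, eta = 1168.65
1/beta = 0.4289
1 + 1/beta = 1.4289
Gamma(1.4289) = 0.8861
Mean = 1168.65 * 0.8861
Mean = 1035.5026

1035.5026


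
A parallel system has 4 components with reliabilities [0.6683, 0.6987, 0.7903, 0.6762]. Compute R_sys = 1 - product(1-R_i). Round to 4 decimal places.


Components: [0.6683, 0.6987, 0.7903, 0.6762]
(1 - 0.6683) = 0.3317, running product = 0.3317
(1 - 0.6987) = 0.3013, running product = 0.0999
(1 - 0.7903) = 0.2097, running product = 0.021
(1 - 0.6762) = 0.3238, running product = 0.0068
Product of (1-R_i) = 0.0068
R_sys = 1 - 0.0068 = 0.9932

0.9932


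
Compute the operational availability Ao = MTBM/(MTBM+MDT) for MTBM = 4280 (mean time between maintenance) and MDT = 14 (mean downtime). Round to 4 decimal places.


MTBM = 4280
MDT = 14
MTBM + MDT = 4294
Ao = 4280 / 4294
Ao = 0.9967

0.9967


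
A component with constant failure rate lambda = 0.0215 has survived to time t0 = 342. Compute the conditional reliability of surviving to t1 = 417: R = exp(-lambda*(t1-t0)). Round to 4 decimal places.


lambda = 0.0215
t0 = 342, t1 = 417
t1 - t0 = 75
lambda * (t1-t0) = 0.0215 * 75 = 1.6125
R = exp(-1.6125)
R = 0.1994

0.1994


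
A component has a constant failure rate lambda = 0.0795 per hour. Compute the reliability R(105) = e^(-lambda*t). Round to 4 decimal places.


lambda = 0.0795
t = 105
lambda * t = 8.3475
R(t) = e^(-8.3475)
R(t) = 0.0002

0.0002


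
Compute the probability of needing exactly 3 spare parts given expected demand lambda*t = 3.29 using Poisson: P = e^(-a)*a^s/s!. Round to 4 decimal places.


a = 3.29, s = 3
e^(-a) = e^(-3.29) = 0.0373
a^s = 3.29^3 = 35.6113
s! = 6
P = 0.0373 * 35.6113 / 6
P = 0.2211

0.2211


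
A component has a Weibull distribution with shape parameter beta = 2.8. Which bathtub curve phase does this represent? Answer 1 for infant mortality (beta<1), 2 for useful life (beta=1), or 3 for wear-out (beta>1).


beta = 2.8
Compare beta to 1:
beta < 1 => infant mortality (phase 1)
beta = 1 => useful life (phase 2)
beta > 1 => wear-out (phase 3)
Since beta = 2.8, this is wear-out (increasing failure rate)
Phase = 3

3


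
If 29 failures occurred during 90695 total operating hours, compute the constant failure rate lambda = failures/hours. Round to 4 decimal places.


failures = 29
total_hours = 90695
lambda = 29 / 90695
lambda = 0.0003

0.0003


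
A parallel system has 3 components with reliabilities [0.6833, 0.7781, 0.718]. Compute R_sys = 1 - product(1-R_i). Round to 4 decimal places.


Components: [0.6833, 0.7781, 0.718]
(1 - 0.6833) = 0.3167, running product = 0.3167
(1 - 0.7781) = 0.2219, running product = 0.0703
(1 - 0.718) = 0.282, running product = 0.0198
Product of (1-R_i) = 0.0198
R_sys = 1 - 0.0198 = 0.9802

0.9802


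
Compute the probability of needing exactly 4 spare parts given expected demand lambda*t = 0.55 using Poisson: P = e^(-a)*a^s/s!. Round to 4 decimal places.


a = 0.55, s = 4
e^(-a) = e^(-0.55) = 0.5769
a^s = 0.55^4 = 0.0915
s! = 24
P = 0.5769 * 0.0915 / 24
P = 0.0022

0.0022


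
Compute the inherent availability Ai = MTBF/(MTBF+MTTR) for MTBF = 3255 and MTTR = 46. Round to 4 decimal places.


MTBF = 3255
MTTR = 46
MTBF + MTTR = 3301
Ai = 3255 / 3301
Ai = 0.9861

0.9861


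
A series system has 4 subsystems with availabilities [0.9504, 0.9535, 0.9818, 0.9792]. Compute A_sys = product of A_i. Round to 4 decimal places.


Subsystems: [0.9504, 0.9535, 0.9818, 0.9792]
After subsystem 1 (A=0.9504): product = 0.9504
After subsystem 2 (A=0.9535): product = 0.9062
After subsystem 3 (A=0.9818): product = 0.8897
After subsystem 4 (A=0.9792): product = 0.8712
A_sys = 0.8712

0.8712


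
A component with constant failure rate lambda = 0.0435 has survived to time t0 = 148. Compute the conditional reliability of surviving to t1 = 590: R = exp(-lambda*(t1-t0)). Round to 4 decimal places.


lambda = 0.0435
t0 = 148, t1 = 590
t1 - t0 = 442
lambda * (t1-t0) = 0.0435 * 442 = 19.227
R = exp(-19.227)
R = 0.0

0.0


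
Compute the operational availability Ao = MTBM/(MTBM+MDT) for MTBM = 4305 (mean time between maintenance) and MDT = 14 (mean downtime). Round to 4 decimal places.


MTBM = 4305
MDT = 14
MTBM + MDT = 4319
Ao = 4305 / 4319
Ao = 0.9968

0.9968


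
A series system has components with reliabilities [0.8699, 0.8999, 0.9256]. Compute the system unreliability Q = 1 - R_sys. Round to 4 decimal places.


Components: [0.8699, 0.8999, 0.9256]
After component 1: product = 0.8699
After component 2: product = 0.7828
After component 3: product = 0.7246
R_sys = 0.7246
Q = 1 - 0.7246 = 0.2754

0.2754


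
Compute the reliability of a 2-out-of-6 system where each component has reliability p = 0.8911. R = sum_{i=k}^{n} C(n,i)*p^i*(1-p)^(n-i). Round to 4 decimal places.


k = 2, n = 6, p = 0.8911
i=2: C(6,2)=15 * 0.8911^2 * 0.1089^4 = 0.0017
i=3: C(6,3)=20 * 0.8911^3 * 0.1089^3 = 0.0183
i=4: C(6,4)=15 * 0.8911^4 * 0.1089^2 = 0.1122
i=5: C(6,5)=6 * 0.8911^5 * 0.1089^1 = 0.3671
i=6: C(6,6)=1 * 0.8911^6 * 0.1089^0 = 0.5007
R = sum of terms = 0.9999

0.9999


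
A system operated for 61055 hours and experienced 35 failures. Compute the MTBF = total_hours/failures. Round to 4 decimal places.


total_hours = 61055
failures = 35
MTBF = 61055 / 35
MTBF = 1744.4286

1744.4286


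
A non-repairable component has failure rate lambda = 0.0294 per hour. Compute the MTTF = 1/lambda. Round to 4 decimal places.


lambda = 0.0294
MTTF = 1 / 0.0294
MTTF = 34.0136

34.0136


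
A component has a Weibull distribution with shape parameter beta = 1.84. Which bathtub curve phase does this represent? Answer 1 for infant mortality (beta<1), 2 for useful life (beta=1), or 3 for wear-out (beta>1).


beta = 1.84
Compare beta to 1:
beta < 1 => infant mortality (phase 1)
beta = 1 => useful life (phase 2)
beta > 1 => wear-out (phase 3)
Since beta = 1.84, this is wear-out (increasing failure rate)
Phase = 3

3


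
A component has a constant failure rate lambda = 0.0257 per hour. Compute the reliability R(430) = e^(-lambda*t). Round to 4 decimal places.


lambda = 0.0257
t = 430
lambda * t = 11.051
R(t) = e^(-11.051)
R(t) = 0.0

0.0


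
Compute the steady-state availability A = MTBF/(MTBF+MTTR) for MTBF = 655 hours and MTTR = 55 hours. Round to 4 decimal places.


MTBF = 655
MTTR = 55
MTBF + MTTR = 710
A = 655 / 710
A = 0.9225

0.9225


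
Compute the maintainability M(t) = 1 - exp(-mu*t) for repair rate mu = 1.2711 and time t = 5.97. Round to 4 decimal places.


mu = 1.2711, t = 5.97
mu * t = 1.2711 * 5.97 = 7.5885
exp(-7.5885) = 0.0005
M(t) = 1 - 0.0005
M(t) = 0.9995

0.9995


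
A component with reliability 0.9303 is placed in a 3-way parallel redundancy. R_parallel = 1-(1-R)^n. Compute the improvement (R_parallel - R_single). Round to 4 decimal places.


R_single = 0.9303, n = 3
1 - R_single = 0.0697
(1 - R_single)^n = 0.0697^3 = 0.0003
R_parallel = 1 - 0.0003 = 0.9997
Improvement = 0.9997 - 0.9303
Improvement = 0.0694

0.0694


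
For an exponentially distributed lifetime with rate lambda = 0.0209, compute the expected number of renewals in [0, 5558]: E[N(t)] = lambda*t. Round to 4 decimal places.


lambda = 0.0209
t = 5558
E[N(t)] = lambda * t
E[N(t)] = 0.0209 * 5558
E[N(t)] = 116.1622

116.1622


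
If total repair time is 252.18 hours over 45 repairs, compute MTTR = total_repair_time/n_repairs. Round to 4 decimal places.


total_repair_time = 252.18
n_repairs = 45
MTTR = 252.18 / 45
MTTR = 5.604

5.604


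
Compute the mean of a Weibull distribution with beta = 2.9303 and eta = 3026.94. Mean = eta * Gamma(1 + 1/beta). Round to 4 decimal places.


beta = 2.9303, eta = 3026.94
1/beta = 0.3413
1 + 1/beta = 1.3413
Gamma(1.3413) = 0.8921
Mean = 3026.94 * 0.8921
Mean = 2700.26

2700.26


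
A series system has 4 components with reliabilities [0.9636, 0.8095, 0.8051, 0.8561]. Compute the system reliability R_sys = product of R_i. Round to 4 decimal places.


Components: [0.9636, 0.8095, 0.8051, 0.8561]
After component 1 (R=0.9636): product = 0.9636
After component 2 (R=0.8095): product = 0.78
After component 3 (R=0.8051): product = 0.628
After component 4 (R=0.8561): product = 0.5376
R_sys = 0.5376

0.5376


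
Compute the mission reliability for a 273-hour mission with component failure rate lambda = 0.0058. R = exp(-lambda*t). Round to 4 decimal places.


lambda = 0.0058
mission_time = 273
lambda * t = 0.0058 * 273 = 1.5834
R = exp(-1.5834)
R = 0.2053

0.2053


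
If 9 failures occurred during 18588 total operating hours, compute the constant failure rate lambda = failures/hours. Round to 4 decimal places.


failures = 9
total_hours = 18588
lambda = 9 / 18588
lambda = 0.0005

0.0005


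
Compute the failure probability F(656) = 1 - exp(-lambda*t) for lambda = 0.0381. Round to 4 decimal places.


lambda = 0.0381, t = 656
lambda * t = 24.9936
exp(-24.9936) = 0.0
F(t) = 1 - 0.0
F(t) = 1.0

1.0


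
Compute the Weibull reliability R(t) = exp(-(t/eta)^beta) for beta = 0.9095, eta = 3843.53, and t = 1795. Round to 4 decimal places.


beta = 0.9095, eta = 3843.53, t = 1795
t/eta = 1795 / 3843.53 = 0.467
(t/eta)^beta = 0.467^0.9095 = 0.5003
R(t) = exp(-0.5003)
R(t) = 0.6063

0.6063


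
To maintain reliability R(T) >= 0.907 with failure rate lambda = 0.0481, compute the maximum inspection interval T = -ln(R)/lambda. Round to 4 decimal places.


R_target = 0.907
lambda = 0.0481
-ln(0.907) = 0.0976
T = 0.0976 / 0.0481
T = 2.0294

2.0294


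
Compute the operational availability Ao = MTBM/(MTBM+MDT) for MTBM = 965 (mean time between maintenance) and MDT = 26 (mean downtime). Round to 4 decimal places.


MTBM = 965
MDT = 26
MTBM + MDT = 991
Ao = 965 / 991
Ao = 0.9738

0.9738


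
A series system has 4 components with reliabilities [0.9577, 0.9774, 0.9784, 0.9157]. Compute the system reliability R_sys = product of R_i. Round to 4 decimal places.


Components: [0.9577, 0.9774, 0.9784, 0.9157]
After component 1 (R=0.9577): product = 0.9577
After component 2 (R=0.9774): product = 0.9361
After component 3 (R=0.9784): product = 0.9158
After component 4 (R=0.9157): product = 0.8386
R_sys = 0.8386

0.8386


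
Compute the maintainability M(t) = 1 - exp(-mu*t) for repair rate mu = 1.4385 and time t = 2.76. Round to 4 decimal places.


mu = 1.4385, t = 2.76
mu * t = 1.4385 * 2.76 = 3.9703
exp(-3.9703) = 0.0189
M(t) = 1 - 0.0189
M(t) = 0.9811

0.9811


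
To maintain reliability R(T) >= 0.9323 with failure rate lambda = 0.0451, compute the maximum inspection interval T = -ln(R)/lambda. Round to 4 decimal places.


R_target = 0.9323
lambda = 0.0451
-ln(0.9323) = 0.0701
T = 0.0701 / 0.0451
T = 1.5543

1.5543


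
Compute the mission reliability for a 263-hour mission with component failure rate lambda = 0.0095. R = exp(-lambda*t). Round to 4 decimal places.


lambda = 0.0095
mission_time = 263
lambda * t = 0.0095 * 263 = 2.4985
R = exp(-2.4985)
R = 0.0822

0.0822


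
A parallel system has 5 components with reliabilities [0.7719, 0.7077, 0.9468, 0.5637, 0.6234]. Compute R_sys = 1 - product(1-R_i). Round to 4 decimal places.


Components: [0.7719, 0.7077, 0.9468, 0.5637, 0.6234]
(1 - 0.7719) = 0.2281, running product = 0.2281
(1 - 0.7077) = 0.2923, running product = 0.0667
(1 - 0.9468) = 0.0532, running product = 0.0035
(1 - 0.5637) = 0.4363, running product = 0.0015
(1 - 0.6234) = 0.3766, running product = 0.0006
Product of (1-R_i) = 0.0006
R_sys = 1 - 0.0006 = 0.9994

0.9994


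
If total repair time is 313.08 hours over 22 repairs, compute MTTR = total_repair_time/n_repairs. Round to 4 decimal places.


total_repair_time = 313.08
n_repairs = 22
MTTR = 313.08 / 22
MTTR = 14.2309

14.2309


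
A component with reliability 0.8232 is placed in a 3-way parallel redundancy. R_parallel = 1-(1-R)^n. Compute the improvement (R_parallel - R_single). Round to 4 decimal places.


R_single = 0.8232, n = 3
1 - R_single = 0.1768
(1 - R_single)^n = 0.1768^3 = 0.0055
R_parallel = 1 - 0.0055 = 0.9945
Improvement = 0.9945 - 0.8232
Improvement = 0.1713

0.1713


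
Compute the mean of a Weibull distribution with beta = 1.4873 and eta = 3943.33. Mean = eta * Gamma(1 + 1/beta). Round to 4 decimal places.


beta = 1.4873, eta = 3943.33
1/beta = 0.6724
1 + 1/beta = 1.6724
Gamma(1.6724) = 0.9037
Mean = 3943.33 * 0.9037
Mean = 3563.5549

3563.5549


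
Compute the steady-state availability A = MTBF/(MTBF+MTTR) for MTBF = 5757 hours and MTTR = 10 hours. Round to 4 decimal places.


MTBF = 5757
MTTR = 10
MTBF + MTTR = 5767
A = 5757 / 5767
A = 0.9983

0.9983


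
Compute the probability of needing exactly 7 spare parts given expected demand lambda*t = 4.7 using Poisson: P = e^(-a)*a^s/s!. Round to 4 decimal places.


a = 4.7, s = 7
e^(-a) = e^(-4.7) = 0.0091
a^s = 4.7^7 = 50662.312
s! = 5040
P = 0.0091 * 50662.312 / 5040
P = 0.0914

0.0914


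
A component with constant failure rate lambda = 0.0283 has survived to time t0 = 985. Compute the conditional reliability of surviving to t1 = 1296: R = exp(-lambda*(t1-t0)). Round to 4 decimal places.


lambda = 0.0283
t0 = 985, t1 = 1296
t1 - t0 = 311
lambda * (t1-t0) = 0.0283 * 311 = 8.8013
R = exp(-8.8013)
R = 0.0002

0.0002


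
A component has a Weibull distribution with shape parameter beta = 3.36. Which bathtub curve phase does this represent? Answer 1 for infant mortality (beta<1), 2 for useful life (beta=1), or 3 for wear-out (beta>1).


beta = 3.36
Compare beta to 1:
beta < 1 => infant mortality (phase 1)
beta = 1 => useful life (phase 2)
beta > 1 => wear-out (phase 3)
Since beta = 3.36, this is wear-out (increasing failure rate)
Phase = 3

3


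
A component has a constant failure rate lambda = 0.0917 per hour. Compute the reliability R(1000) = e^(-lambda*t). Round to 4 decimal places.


lambda = 0.0917
t = 1000
lambda * t = 91.7
R(t) = e^(-91.7)
R(t) = 0.0

0.0


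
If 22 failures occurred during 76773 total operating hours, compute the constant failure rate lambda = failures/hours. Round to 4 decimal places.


failures = 22
total_hours = 76773
lambda = 22 / 76773
lambda = 0.0003

0.0003


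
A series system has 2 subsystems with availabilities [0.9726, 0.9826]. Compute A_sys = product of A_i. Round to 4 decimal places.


Subsystems: [0.9726, 0.9826]
After subsystem 1 (A=0.9726): product = 0.9726
After subsystem 2 (A=0.9826): product = 0.9557
A_sys = 0.9557

0.9557


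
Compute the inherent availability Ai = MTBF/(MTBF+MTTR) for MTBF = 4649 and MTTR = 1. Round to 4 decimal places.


MTBF = 4649
MTTR = 1
MTBF + MTTR = 4650
Ai = 4649 / 4650
Ai = 0.9998

0.9998


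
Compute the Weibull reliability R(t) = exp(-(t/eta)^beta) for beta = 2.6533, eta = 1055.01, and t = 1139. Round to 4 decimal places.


beta = 2.6533, eta = 1055.01, t = 1139
t/eta = 1139 / 1055.01 = 1.0796
(t/eta)^beta = 1.0796^2.6533 = 1.2254
R(t) = exp(-1.2254)
R(t) = 0.2936

0.2936


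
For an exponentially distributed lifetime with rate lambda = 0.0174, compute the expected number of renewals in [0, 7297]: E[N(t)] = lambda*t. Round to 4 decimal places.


lambda = 0.0174
t = 7297
E[N(t)] = lambda * t
E[N(t)] = 0.0174 * 7297
E[N(t)] = 126.9678

126.9678


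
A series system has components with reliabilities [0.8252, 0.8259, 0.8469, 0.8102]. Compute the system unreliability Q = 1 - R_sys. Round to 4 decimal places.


Components: [0.8252, 0.8259, 0.8469, 0.8102]
After component 1: product = 0.8252
After component 2: product = 0.6815
After component 3: product = 0.5772
After component 4: product = 0.4676
R_sys = 0.4676
Q = 1 - 0.4676 = 0.5324

0.5324


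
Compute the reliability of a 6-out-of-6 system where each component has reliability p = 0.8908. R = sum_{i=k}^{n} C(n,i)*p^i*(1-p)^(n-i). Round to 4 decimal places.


k = 6, n = 6, p = 0.8908
i=6: C(6,6)=1 * 0.8908^6 * 0.1092^0 = 0.4997
R = sum of terms = 0.4997

0.4997


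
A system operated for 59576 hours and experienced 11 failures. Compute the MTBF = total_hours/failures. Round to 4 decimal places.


total_hours = 59576
failures = 11
MTBF = 59576 / 11
MTBF = 5416.0

5416.0


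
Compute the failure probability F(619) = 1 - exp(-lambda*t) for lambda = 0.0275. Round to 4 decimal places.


lambda = 0.0275, t = 619
lambda * t = 17.0225
exp(-17.0225) = 0.0
F(t) = 1 - 0.0
F(t) = 1.0

1.0


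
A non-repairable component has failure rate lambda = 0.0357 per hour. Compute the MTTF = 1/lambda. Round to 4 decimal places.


lambda = 0.0357
MTTF = 1 / 0.0357
MTTF = 28.0112

28.0112


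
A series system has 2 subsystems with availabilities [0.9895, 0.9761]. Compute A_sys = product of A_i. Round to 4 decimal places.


Subsystems: [0.9895, 0.9761]
After subsystem 1 (A=0.9895): product = 0.9895
After subsystem 2 (A=0.9761): product = 0.9659
A_sys = 0.9659

0.9659


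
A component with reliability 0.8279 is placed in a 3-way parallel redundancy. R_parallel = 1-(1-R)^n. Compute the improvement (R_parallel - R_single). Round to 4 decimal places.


R_single = 0.8279, n = 3
1 - R_single = 0.1721
(1 - R_single)^n = 0.1721^3 = 0.0051
R_parallel = 1 - 0.0051 = 0.9949
Improvement = 0.9949 - 0.8279
Improvement = 0.167

0.167


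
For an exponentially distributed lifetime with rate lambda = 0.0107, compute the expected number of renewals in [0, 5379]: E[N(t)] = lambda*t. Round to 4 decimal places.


lambda = 0.0107
t = 5379
E[N(t)] = lambda * t
E[N(t)] = 0.0107 * 5379
E[N(t)] = 57.5553

57.5553


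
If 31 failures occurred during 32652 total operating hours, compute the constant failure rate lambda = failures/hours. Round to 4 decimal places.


failures = 31
total_hours = 32652
lambda = 31 / 32652
lambda = 0.0009

0.0009


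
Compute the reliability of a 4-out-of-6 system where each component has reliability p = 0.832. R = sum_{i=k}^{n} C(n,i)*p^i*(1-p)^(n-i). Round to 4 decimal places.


k = 4, n = 6, p = 0.832
i=4: C(6,4)=15 * 0.832^4 * 0.168^2 = 0.2029
i=5: C(6,5)=6 * 0.832^5 * 0.168^1 = 0.4019
i=6: C(6,6)=1 * 0.832^6 * 0.168^0 = 0.3317
R = sum of terms = 0.9364

0.9364


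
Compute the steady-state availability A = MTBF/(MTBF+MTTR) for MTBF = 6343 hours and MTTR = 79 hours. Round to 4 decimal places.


MTBF = 6343
MTTR = 79
MTBF + MTTR = 6422
A = 6343 / 6422
A = 0.9877

0.9877


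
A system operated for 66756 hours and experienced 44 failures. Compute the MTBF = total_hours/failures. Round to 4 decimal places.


total_hours = 66756
failures = 44
MTBF = 66756 / 44
MTBF = 1517.1818

1517.1818


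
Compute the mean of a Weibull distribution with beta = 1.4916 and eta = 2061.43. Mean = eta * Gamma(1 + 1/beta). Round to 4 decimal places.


beta = 1.4916, eta = 2061.43
1/beta = 0.6704
1 + 1/beta = 1.6704
Gamma(1.6704) = 0.9034
Mean = 2061.43 * 0.9034
Mean = 1862.2273

1862.2273


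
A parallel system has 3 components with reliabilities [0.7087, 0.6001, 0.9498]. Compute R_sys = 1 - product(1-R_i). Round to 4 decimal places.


Components: [0.7087, 0.6001, 0.9498]
(1 - 0.7087) = 0.2913, running product = 0.2913
(1 - 0.6001) = 0.3999, running product = 0.1165
(1 - 0.9498) = 0.0502, running product = 0.0058
Product of (1-R_i) = 0.0058
R_sys = 1 - 0.0058 = 0.9942

0.9942


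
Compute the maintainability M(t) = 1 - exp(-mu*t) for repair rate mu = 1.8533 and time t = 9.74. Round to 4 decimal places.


mu = 1.8533, t = 9.74
mu * t = 1.8533 * 9.74 = 18.0511
exp(-18.0511) = 0.0
M(t) = 1 - 0.0
M(t) = 1.0

1.0


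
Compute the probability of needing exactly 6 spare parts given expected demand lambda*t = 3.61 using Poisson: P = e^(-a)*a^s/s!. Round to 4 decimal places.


a = 3.61, s = 6
e^(-a) = e^(-3.61) = 0.0271
a^s = 3.61^6 = 2213.3149
s! = 720
P = 0.0271 * 2213.3149 / 720
P = 0.0832

0.0832


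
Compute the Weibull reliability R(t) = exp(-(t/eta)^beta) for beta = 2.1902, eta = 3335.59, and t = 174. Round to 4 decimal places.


beta = 2.1902, eta = 3335.59, t = 174
t/eta = 174 / 3335.59 = 0.0522
(t/eta)^beta = 0.0522^2.1902 = 0.0016
R(t) = exp(-0.0016)
R(t) = 0.9984

0.9984


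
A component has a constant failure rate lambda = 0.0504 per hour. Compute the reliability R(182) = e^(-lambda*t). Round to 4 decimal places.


lambda = 0.0504
t = 182
lambda * t = 9.1728
R(t) = e^(-9.1728)
R(t) = 0.0001

0.0001


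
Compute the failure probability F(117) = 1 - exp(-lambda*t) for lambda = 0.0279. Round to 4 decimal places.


lambda = 0.0279, t = 117
lambda * t = 3.2643
exp(-3.2643) = 0.0382
F(t) = 1 - 0.0382
F(t) = 0.9618

0.9618


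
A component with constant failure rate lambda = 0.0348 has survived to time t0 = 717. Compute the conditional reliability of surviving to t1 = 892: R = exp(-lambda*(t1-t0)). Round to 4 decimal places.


lambda = 0.0348
t0 = 717, t1 = 892
t1 - t0 = 175
lambda * (t1-t0) = 0.0348 * 175 = 6.09
R = exp(-6.09)
R = 0.0023

0.0023


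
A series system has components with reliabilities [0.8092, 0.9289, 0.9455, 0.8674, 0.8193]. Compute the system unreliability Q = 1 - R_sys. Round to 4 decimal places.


Components: [0.8092, 0.9289, 0.9455, 0.8674, 0.8193]
After component 1: product = 0.8092
After component 2: product = 0.7517
After component 3: product = 0.7107
After component 4: product = 0.6165
After component 5: product = 0.5051
R_sys = 0.5051
Q = 1 - 0.5051 = 0.4949

0.4949


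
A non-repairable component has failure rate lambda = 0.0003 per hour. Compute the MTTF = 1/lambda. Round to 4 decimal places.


lambda = 0.0003
MTTF = 1 / 0.0003
MTTF = 3333.3333

3333.3333


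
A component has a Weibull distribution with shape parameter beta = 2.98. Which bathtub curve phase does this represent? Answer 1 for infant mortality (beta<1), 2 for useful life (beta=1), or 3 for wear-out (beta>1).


beta = 2.98
Compare beta to 1:
beta < 1 => infant mortality (phase 1)
beta = 1 => useful life (phase 2)
beta > 1 => wear-out (phase 3)
Since beta = 2.98, this is wear-out (increasing failure rate)
Phase = 3

3


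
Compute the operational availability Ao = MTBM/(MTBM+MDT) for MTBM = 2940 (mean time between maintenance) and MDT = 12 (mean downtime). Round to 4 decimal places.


MTBM = 2940
MDT = 12
MTBM + MDT = 2952
Ao = 2940 / 2952
Ao = 0.9959

0.9959


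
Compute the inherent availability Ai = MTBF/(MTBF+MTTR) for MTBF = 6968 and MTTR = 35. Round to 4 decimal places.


MTBF = 6968
MTTR = 35
MTBF + MTTR = 7003
Ai = 6968 / 7003
Ai = 0.995

0.995


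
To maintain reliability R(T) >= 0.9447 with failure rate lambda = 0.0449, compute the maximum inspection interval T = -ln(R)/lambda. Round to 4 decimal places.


R_target = 0.9447
lambda = 0.0449
-ln(0.9447) = 0.0569
T = 0.0569 / 0.0449
T = 1.267

1.267


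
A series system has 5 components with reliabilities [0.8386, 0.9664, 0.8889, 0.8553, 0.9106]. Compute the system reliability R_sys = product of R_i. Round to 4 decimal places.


Components: [0.8386, 0.9664, 0.8889, 0.8553, 0.9106]
After component 1 (R=0.8386): product = 0.8386
After component 2 (R=0.9664): product = 0.8104
After component 3 (R=0.8889): product = 0.7204
After component 4 (R=0.8553): product = 0.6161
After component 5 (R=0.9106): product = 0.5611
R_sys = 0.5611

0.5611


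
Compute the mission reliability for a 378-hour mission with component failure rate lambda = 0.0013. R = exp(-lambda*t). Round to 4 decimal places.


lambda = 0.0013
mission_time = 378
lambda * t = 0.0013 * 378 = 0.4914
R = exp(-0.4914)
R = 0.6118

0.6118


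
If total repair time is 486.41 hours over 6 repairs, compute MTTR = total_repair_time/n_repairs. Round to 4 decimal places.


total_repair_time = 486.41
n_repairs = 6
MTTR = 486.41 / 6
MTTR = 81.0683

81.0683


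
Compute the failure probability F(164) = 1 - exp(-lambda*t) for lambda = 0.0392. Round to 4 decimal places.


lambda = 0.0392, t = 164
lambda * t = 6.4288
exp(-6.4288) = 0.0016
F(t) = 1 - 0.0016
F(t) = 0.9984

0.9984


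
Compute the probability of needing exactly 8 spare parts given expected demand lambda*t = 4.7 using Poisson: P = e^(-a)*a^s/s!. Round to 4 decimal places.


a = 4.7, s = 8
e^(-a) = e^(-4.7) = 0.0091
a^s = 4.7^8 = 238112.8666
s! = 40320
P = 0.0091 * 238112.8666 / 40320
P = 0.0537

0.0537


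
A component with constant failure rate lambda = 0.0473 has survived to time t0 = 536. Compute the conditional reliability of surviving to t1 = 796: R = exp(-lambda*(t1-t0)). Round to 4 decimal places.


lambda = 0.0473
t0 = 536, t1 = 796
t1 - t0 = 260
lambda * (t1-t0) = 0.0473 * 260 = 12.298
R = exp(-12.298)
R = 0.0

0.0


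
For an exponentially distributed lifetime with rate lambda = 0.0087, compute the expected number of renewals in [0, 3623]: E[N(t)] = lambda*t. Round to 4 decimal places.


lambda = 0.0087
t = 3623
E[N(t)] = lambda * t
E[N(t)] = 0.0087 * 3623
E[N(t)] = 31.5201

31.5201


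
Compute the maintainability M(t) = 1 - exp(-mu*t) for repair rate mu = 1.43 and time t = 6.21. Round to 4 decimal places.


mu = 1.43, t = 6.21
mu * t = 1.43 * 6.21 = 8.8803
exp(-8.8803) = 0.0001
M(t) = 1 - 0.0001
M(t) = 0.9999

0.9999


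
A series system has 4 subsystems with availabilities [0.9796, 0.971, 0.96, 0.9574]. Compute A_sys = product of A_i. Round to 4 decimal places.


Subsystems: [0.9796, 0.971, 0.96, 0.9574]
After subsystem 1 (A=0.9796): product = 0.9796
After subsystem 2 (A=0.971): product = 0.9512
After subsystem 3 (A=0.96): product = 0.9131
After subsystem 4 (A=0.9574): product = 0.8742
A_sys = 0.8742

0.8742


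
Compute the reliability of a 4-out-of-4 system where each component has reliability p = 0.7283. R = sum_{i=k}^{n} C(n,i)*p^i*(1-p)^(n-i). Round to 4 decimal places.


k = 4, n = 4, p = 0.7283
i=4: C(4,4)=1 * 0.7283^4 * 0.2717^0 = 0.2813
R = sum of terms = 0.2813

0.2813


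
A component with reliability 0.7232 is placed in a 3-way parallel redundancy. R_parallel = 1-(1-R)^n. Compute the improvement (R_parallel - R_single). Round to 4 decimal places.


R_single = 0.7232, n = 3
1 - R_single = 0.2768
(1 - R_single)^n = 0.2768^3 = 0.0212
R_parallel = 1 - 0.0212 = 0.9788
Improvement = 0.9788 - 0.7232
Improvement = 0.2556

0.2556


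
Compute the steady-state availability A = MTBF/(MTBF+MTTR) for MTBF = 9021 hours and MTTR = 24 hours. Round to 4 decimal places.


MTBF = 9021
MTTR = 24
MTBF + MTTR = 9045
A = 9021 / 9045
A = 0.9973

0.9973
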